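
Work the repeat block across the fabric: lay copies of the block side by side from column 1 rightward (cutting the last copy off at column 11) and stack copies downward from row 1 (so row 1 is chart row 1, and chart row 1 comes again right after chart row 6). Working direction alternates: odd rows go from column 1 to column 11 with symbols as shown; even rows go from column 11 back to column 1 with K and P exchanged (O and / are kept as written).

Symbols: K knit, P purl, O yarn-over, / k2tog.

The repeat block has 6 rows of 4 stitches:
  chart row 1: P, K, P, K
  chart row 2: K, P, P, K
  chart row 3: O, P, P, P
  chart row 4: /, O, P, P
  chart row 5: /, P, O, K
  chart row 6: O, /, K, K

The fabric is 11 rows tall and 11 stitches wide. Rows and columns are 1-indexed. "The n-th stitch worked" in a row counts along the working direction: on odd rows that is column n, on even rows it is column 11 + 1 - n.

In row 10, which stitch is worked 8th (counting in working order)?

Stitch:
K

Derivation:
Row 10 uses chart row ((10-1) mod 6)+1 = 4. Row 10 is even, so WS.
Chart row 4 tiled across columns 1-11: / O P P / O P P / O P
WS row: flip the tiled sequence (start at column 11) and apply K<->P; O and / stay.
Row 10 as worked: K O / K K O / K K O /
Counting 8 along the worked row gives K.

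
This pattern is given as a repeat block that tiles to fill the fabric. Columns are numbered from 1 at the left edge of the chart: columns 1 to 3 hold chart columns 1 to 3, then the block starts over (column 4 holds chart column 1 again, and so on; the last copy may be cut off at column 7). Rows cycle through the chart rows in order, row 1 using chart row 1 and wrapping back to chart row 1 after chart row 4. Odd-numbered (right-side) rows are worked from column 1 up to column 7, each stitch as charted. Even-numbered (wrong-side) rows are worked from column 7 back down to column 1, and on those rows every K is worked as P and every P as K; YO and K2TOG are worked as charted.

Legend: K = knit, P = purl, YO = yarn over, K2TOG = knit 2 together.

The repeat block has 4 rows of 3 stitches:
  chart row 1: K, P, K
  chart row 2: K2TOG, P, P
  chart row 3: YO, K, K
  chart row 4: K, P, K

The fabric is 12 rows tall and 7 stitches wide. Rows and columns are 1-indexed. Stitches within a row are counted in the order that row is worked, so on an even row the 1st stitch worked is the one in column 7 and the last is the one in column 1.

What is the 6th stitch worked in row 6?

Result:
K

Derivation:
For row 6: chart row = ((6-1) mod 4) + 1 = 2; this is a WS (even) row.
Chart row 2 tiled across columns 1-7: K2TOG P P K2TOG P P K2TOG
Wrong side: read the tiled row from column 7 down to 1 and exchange K with P (leave YO, K2TOG).
Row 6 as worked: K2TOG K K K2TOG K K K2TOG
Stitch 6 in working order -> K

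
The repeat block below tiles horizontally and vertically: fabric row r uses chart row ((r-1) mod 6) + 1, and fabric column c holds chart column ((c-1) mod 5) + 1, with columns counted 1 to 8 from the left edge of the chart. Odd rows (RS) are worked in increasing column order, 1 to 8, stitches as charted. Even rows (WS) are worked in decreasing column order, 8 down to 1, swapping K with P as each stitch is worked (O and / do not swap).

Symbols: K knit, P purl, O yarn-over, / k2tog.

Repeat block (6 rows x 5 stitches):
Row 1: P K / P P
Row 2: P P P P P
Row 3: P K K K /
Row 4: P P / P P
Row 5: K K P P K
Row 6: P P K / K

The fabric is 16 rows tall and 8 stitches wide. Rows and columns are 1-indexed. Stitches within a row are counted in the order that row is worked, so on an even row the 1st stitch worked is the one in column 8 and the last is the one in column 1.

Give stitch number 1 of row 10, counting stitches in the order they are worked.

Stitch:
/

Derivation:
Row 10 uses chart row ((10-1) mod 6)+1 = 4. Row 10 is even, so WS.
Chart row 4 tiled across columns 1-8: P P / P P P P /
WS: work from column 8 back to column 1 (reverse the tiled row), swapping K<->P (O and / unchanged).
Row 10 as worked: / K K K K / K K
The 1st stitch worked is /.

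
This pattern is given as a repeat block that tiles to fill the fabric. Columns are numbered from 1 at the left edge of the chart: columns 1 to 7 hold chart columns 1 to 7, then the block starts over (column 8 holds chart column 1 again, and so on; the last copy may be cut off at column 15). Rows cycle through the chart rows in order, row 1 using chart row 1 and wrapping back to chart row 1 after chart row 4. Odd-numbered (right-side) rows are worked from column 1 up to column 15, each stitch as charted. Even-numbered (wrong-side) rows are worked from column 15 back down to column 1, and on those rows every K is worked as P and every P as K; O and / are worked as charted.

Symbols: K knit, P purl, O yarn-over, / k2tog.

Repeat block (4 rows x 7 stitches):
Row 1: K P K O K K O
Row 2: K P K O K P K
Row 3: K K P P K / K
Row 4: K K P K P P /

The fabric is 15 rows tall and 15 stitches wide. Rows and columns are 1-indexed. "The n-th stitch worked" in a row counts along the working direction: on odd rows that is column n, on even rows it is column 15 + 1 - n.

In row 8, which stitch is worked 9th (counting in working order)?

For row 8: chart row = ((8-1) mod 4) + 1 = 4; this is a WS (even) row.
Chart row 4 tiled across columns 1-15: K K P K P P / K K P K P P / K
WS row: flip the tiled sequence (start at column 15) and apply K<->P; O and / stay.
Row 8 as worked: P / K K P K P P / K K P K P P
The 9th stitch worked is /.

== STITCH ==
/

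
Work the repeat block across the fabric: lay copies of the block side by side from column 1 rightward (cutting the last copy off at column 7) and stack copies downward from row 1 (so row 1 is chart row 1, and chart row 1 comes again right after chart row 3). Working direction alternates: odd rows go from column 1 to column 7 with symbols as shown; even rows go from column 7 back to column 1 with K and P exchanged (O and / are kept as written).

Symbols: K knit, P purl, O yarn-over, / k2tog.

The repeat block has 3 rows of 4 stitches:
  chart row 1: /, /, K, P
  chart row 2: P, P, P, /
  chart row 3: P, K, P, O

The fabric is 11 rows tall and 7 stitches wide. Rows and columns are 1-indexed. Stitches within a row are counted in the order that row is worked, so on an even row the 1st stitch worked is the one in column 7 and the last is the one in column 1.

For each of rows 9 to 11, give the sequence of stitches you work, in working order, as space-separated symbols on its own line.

Row 9: chart row 3, RS - tile across columns 1-7 and work as-is.
Row 10: chart row 1, WS - tiled (columns 1-7): / / K P / / K; work from column 7 back to 1 with K<->P swapped.
Row 11: chart row 2, RS - tile across columns 1-7 and work as-is.

== ROWS AS WORKED ==
P K P O P K P
P / / K P / /
P P P / P P P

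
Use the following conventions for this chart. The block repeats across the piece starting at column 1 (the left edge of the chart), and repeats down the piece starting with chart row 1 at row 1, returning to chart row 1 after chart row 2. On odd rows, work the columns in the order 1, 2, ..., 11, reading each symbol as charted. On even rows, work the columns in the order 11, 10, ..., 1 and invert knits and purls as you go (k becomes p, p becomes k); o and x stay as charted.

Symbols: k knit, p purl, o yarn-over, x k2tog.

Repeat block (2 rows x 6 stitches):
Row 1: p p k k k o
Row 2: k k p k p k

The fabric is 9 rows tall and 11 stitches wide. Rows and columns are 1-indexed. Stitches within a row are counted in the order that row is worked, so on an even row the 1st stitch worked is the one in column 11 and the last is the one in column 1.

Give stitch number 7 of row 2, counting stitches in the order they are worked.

== STITCH ==
k

Derivation:
Row 2 uses chart row ((2-1) mod 2)+1 = 2. Row 2 is even, so WS.
Chart row 2 tiled across columns 1-11: k k p k p k k k p k p
WS row: flip the tiled sequence (start at column 11) and apply k<->p; o and x stay.
Row 2 as worked: k p k p p p k p k p p
Counting 7 along the worked row gives k.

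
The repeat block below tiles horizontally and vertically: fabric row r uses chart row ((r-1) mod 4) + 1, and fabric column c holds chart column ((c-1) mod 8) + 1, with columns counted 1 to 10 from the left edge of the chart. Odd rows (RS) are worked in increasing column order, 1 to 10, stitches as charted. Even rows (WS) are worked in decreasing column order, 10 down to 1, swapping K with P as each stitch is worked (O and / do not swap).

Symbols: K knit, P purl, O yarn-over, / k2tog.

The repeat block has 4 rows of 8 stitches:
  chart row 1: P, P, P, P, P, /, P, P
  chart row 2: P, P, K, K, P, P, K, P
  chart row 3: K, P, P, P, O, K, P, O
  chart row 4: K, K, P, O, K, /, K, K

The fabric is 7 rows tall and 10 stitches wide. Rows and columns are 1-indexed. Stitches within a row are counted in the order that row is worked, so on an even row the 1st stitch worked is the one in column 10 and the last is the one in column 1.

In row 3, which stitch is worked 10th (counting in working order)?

Stitch:
P

Derivation:
For row 3: chart row = ((3-1) mod 4) + 1 = 3; this is a RS (odd) row.
Chart row 3 tiled across columns 1-10: K P P P O K P O K P
RS row: no reversal, no swap; stitch n worked = column n.
Stitch 10 in working order -> P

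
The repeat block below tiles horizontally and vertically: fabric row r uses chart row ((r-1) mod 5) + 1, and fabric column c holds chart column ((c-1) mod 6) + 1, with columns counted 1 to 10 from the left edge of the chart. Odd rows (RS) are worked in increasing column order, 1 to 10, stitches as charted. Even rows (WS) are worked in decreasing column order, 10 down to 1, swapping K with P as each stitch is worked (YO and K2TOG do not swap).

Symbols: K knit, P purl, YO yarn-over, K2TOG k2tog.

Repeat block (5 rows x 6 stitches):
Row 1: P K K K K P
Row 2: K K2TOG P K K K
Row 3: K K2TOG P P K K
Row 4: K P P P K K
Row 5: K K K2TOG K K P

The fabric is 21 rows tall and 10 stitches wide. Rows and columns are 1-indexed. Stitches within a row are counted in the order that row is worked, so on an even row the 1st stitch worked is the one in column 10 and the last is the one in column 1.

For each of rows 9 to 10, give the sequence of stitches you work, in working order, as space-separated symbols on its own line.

== ROWS AS WORKED ==
K P P P K K K P P P
P K2TOG P P K P P K2TOG P P

Derivation:
Row 9: chart row 4, RS - tile across columns 1-10 and work as-is.
Row 10: chart row 5, WS - tiled (columns 1-10): K K K2TOG K K P K K K2TOG K; work from column 10 back to 1 with K<->P swapped.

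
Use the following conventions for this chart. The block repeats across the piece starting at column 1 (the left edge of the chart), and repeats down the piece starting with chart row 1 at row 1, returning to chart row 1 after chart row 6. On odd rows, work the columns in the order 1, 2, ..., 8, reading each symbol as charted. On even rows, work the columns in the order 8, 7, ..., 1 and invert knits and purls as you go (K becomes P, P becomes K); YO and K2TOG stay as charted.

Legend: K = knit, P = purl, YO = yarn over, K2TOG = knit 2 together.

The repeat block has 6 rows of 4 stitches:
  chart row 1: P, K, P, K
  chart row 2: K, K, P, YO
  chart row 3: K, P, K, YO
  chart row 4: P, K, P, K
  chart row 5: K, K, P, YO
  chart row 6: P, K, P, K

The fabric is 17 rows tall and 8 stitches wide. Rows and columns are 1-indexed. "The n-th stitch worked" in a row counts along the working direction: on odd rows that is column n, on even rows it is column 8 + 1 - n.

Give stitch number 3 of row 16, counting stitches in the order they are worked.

Result:
P

Derivation:
For row 16: chart row = ((16-1) mod 6) + 1 = 4; this is a WS (even) row.
Chart row 4 tiled across columns 1-8: P K P K P K P K
Wrong side: read the tiled row from column 8 down to 1 and exchange K with P (leave YO, K2TOG).
Row 16 as worked: P K P K P K P K
The 3rd stitch worked is P.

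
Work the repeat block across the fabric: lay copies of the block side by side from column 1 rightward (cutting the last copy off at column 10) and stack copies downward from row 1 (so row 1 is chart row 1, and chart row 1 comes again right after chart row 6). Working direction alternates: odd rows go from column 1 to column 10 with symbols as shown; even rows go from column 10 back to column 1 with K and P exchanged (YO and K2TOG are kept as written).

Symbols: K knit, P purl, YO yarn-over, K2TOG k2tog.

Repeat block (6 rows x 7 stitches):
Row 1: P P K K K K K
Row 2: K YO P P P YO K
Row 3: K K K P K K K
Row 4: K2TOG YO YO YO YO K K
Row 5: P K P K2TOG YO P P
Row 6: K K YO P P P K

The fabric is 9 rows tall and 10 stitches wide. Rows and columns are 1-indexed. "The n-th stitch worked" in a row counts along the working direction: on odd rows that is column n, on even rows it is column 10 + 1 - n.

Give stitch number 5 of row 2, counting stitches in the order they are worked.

Row 2: (2-1) mod 6 = 1, so use chart row 2. Even row -> WS.
Chart row 2 tiled across columns 1-10: K YO P P P YO K K YO P
WS row: flip the tiled sequence (start at column 10) and apply K<->P; YO and K2TOG stay.
Row 2 as worked: K YO P P YO K K K YO P
Stitch 5 in working order -> YO

== STITCH ==
YO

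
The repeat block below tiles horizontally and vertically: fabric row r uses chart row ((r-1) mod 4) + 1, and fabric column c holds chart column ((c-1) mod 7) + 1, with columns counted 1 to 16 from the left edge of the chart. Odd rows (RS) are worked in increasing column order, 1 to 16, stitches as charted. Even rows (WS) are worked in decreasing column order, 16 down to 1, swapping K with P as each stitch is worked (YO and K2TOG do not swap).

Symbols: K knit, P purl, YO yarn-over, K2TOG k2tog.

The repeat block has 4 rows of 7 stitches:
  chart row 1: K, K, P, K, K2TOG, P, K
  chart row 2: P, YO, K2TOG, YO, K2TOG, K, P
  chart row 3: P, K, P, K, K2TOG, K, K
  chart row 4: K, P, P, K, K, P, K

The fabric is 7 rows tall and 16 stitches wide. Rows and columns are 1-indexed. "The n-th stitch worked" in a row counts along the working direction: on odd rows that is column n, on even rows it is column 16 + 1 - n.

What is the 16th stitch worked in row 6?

Row 6 uses chart row ((6-1) mod 4)+1 = 2. Row 6 is even, so WS.
Chart row 2 tiled across columns 1-16: P YO K2TOG YO K2TOG K P P YO K2TOG YO K2TOG K P P YO
WS: work from column 16 back to column 1 (reverse the tiled row), swapping K<->P (YO and K2TOG unchanged).
Row 6 as worked: YO K K P K2TOG YO K2TOG YO K K P K2TOG YO K2TOG YO K
The 16th stitch worked is K.

Result:
K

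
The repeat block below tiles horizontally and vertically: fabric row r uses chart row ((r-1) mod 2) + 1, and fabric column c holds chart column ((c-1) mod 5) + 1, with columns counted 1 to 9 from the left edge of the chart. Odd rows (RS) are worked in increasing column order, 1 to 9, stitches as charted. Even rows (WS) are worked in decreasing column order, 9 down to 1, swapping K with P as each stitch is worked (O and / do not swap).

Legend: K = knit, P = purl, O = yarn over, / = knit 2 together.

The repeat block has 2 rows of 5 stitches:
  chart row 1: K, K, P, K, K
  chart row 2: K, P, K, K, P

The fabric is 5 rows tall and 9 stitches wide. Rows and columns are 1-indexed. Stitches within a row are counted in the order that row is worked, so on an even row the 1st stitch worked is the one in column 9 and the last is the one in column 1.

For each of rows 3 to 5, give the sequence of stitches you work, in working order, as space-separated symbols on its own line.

Rows as worked:
K K P K K K K P K
P P K P K P P K P
K K P K K K K P K

Derivation:
Row 3: chart row 1, RS - tile across columns 1-9 and work as-is.
Row 4: chart row 2, WS - tiled (columns 1-9): K P K K P K P K K; work from column 9 back to 1 with K<->P swapped.
Row 5: chart row 1, RS - tile across columns 1-9 and work as-is.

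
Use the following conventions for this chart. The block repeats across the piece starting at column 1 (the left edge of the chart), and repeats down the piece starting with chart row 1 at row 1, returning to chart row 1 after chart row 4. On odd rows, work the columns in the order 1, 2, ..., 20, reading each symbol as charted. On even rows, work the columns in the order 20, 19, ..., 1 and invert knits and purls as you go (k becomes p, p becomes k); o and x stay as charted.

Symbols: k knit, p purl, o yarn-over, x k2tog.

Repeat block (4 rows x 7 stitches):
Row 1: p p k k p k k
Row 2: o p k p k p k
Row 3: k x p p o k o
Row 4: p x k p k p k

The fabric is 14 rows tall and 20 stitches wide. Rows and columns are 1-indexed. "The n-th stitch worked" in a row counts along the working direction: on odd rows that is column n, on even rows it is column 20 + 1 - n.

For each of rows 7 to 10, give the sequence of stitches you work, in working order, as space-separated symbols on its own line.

Rows as worked:
k x p p o k o k x p p o k o k x p p o k
k p k p x k p k p k p x k p k p k p x k
p p k k p k k p p k k p k k p p k k p k
k p k p k o p k p k p k o p k p k p k o

Derivation:
Row 7: chart row 3, RS - tile across columns 1-20 and work as-is.
Row 8: chart row 4, WS - tiled (columns 1-20): p x k p k p k p x k p k p k p x k p k p; work from column 20 back to 1 with k<->p swapped.
Row 9: chart row 1, RS - tile across columns 1-20 and work as-is.
Row 10: chart row 2, WS - tiled (columns 1-20): o p k p k p k o p k p k p k o p k p k p; work from column 20 back to 1 with k<->p swapped.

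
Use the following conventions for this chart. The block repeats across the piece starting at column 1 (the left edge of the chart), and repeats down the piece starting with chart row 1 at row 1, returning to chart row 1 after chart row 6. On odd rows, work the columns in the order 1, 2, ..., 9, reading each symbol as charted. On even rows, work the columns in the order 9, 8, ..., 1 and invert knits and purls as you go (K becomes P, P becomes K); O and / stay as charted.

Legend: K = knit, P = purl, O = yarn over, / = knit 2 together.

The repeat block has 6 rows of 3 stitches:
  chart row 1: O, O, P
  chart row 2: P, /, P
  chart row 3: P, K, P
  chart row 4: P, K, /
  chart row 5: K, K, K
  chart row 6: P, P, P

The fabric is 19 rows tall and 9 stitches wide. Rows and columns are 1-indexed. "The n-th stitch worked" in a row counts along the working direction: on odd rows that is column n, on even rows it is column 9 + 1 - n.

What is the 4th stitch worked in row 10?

Row 10: (10-1) mod 6 = 3, so use chart row 4. Even row -> WS.
Chart row 4 tiled across columns 1-9: P K / P K / P K /
Wrong side: read the tiled row from column 9 down to 1 and exchange K with P (leave O, /).
Row 10 as worked: / P K / P K / P K
Counting 4 along the worked row gives /.

Stitch:
/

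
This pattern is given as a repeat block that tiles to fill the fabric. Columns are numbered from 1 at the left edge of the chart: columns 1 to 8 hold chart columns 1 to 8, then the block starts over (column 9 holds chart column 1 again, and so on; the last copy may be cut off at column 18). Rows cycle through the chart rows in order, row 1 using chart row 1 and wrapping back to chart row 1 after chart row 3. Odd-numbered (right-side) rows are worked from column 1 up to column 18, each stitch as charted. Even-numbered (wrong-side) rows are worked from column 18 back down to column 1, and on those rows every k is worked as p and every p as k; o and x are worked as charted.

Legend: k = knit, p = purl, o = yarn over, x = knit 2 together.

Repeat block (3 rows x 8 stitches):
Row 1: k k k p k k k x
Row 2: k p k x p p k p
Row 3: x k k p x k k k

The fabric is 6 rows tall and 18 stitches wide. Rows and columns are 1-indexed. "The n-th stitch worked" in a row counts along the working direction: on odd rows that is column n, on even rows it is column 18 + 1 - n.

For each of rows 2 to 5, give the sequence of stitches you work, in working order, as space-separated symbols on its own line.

Row 2: chart row 2, WS - tiled (columns 1-18): k p k x p p k p k p k x p p k p k p; work from column 18 back to 1 with k<->p swapped.
Row 3: chart row 3, RS - tile across columns 1-18 and work as-is.
Row 4: chart row 1, WS - tiled (columns 1-18): k k k p k k k x k k k p k k k x k k; work from column 18 back to 1 with k<->p swapped.
Row 5: chart row 2, RS - tile across columns 1-18 and work as-is.

Result:
k p k p k k x p k p k p k k x p k p
x k k p x k k k x k k p x k k k x k
p p x p p p k p p p x p p p k p p p
k p k x p p k p k p k x p p k p k p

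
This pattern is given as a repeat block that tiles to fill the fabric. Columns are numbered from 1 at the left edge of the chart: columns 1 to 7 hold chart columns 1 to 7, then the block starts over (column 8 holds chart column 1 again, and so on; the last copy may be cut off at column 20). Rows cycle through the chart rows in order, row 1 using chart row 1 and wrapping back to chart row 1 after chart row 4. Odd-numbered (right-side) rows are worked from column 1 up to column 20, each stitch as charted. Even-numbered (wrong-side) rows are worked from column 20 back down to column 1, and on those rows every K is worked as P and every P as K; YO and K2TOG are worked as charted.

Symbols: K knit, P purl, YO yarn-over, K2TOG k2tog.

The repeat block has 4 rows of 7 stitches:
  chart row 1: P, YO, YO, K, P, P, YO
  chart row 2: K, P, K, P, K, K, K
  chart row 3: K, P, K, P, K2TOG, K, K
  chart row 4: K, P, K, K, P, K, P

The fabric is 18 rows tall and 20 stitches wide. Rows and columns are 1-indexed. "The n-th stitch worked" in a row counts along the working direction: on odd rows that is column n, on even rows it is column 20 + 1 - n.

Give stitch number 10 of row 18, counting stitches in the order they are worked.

Row 18 uses chart row ((18-1) mod 4)+1 = 2. Row 18 is even, so WS.
Chart row 2 tiled across columns 1-20: K P K P K K K K P K P K K K K P K P K K
WS row: flip the tiled sequence (start at column 20) and apply K<->P; YO and K2TOG stay.
Row 18 as worked: P P K P K P P P P K P K P P P P K P K P
The 10th stitch worked is K.

Result:
K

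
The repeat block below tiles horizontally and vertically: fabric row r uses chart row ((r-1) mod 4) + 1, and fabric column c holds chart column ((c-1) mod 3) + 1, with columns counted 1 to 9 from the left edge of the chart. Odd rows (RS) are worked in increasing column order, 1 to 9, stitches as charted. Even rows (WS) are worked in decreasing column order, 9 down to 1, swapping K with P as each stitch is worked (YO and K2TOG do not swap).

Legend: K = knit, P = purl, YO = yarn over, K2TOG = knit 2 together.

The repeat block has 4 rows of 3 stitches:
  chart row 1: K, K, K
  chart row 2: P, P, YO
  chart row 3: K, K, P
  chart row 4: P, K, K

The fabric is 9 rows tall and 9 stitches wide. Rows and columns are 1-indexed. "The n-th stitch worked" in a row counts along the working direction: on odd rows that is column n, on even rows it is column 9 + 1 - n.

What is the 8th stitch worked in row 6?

Result:
K

Derivation:
For row 6: chart row = ((6-1) mod 4) + 1 = 2; this is a WS (even) row.
Chart row 2 tiled across columns 1-9: P P YO P P YO P P YO
WS: work from column 9 back to column 1 (reverse the tiled row), swapping K<->P (YO and K2TOG unchanged).
Row 6 as worked: YO K K YO K K YO K K
Stitch 8 in working order -> K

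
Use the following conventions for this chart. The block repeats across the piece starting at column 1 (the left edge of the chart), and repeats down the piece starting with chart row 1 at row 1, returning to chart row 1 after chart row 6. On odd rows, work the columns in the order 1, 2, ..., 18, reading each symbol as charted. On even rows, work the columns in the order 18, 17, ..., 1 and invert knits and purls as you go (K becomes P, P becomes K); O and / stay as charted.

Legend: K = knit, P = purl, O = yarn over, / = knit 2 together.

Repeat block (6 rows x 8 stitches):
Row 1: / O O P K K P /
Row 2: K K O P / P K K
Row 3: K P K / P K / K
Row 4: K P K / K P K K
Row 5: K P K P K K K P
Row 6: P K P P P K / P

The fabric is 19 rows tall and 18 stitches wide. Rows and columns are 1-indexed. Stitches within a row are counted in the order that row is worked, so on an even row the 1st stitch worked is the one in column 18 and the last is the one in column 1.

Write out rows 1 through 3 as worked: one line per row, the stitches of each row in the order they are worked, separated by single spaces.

Result:
/ O O P K K P / / O O P K K P / / O
P P P P K / K O P P P P K / K O P P
K P K / P K / K K P K / P K / K K P

Derivation:
Row 1: chart row 1, RS - tile across columns 1-18 and work as-is.
Row 2: chart row 2, WS - tiled (columns 1-18): K K O P / P K K K K O P / P K K K K; work from column 18 back to 1 with K<->P swapped.
Row 3: chart row 3, RS - tile across columns 1-18 and work as-is.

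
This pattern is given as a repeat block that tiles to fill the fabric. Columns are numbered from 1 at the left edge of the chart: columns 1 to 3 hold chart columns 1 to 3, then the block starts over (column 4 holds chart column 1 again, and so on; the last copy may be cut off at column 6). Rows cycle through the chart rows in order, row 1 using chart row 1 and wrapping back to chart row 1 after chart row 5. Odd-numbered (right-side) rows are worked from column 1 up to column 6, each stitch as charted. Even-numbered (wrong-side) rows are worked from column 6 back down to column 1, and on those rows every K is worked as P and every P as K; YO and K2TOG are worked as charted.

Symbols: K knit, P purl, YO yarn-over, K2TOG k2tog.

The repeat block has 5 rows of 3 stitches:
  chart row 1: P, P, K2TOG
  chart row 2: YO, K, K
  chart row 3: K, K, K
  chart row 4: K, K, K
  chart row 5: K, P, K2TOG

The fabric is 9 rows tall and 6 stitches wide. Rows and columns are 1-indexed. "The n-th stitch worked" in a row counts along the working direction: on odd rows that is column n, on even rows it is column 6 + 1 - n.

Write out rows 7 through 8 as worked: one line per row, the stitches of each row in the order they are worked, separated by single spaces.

Row 7: chart row 2, RS - tile across columns 1-6 and work as-is.
Row 8: chart row 3, WS - tiled (columns 1-6): K K K K K K; work from column 6 back to 1 with K<->P swapped.

== ROWS AS WORKED ==
YO K K YO K K
P P P P P P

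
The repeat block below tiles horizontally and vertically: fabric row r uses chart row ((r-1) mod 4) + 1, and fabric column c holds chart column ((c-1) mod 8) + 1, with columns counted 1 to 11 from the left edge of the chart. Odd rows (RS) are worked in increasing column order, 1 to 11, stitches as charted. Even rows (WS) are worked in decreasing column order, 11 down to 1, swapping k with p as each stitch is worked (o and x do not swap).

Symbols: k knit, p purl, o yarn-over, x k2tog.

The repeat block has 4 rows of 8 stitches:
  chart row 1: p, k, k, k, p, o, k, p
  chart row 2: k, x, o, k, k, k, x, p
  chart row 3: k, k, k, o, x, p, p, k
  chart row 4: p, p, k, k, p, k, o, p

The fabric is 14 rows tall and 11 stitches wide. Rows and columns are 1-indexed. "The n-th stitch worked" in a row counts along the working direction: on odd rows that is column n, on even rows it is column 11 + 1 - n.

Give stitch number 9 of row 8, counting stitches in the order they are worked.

For row 8: chart row = ((8-1) mod 4) + 1 = 4; this is a WS (even) row.
Chart row 4 tiled across columns 1-11: p p k k p k o p p p k
Wrong side: read the tiled row from column 11 down to 1 and exchange k with p (leave o, x).
Row 8 as worked: p k k k o p k p p k k
Counting 9 along the worked row gives p.

Stitch:
p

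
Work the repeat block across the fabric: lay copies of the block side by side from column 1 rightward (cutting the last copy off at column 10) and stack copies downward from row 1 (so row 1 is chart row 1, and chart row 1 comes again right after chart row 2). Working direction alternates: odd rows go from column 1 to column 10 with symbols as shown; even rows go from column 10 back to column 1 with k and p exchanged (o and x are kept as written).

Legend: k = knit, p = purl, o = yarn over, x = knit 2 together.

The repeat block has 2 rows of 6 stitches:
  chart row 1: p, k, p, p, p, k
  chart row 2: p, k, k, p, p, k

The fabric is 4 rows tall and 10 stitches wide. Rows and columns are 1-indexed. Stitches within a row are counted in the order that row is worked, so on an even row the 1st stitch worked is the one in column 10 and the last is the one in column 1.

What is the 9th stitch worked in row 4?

Row 4: (4-1) mod 2 = 1, so use chart row 2. Even row -> WS.
Chart row 2 tiled across columns 1-10: p k k p p k p k k p
Wrong side: read the tiled row from column 10 down to 1 and exchange k with p (leave o, x).
Row 4 as worked: k p p k p k k p p k
The 9th stitch worked is p.

Stitch:
p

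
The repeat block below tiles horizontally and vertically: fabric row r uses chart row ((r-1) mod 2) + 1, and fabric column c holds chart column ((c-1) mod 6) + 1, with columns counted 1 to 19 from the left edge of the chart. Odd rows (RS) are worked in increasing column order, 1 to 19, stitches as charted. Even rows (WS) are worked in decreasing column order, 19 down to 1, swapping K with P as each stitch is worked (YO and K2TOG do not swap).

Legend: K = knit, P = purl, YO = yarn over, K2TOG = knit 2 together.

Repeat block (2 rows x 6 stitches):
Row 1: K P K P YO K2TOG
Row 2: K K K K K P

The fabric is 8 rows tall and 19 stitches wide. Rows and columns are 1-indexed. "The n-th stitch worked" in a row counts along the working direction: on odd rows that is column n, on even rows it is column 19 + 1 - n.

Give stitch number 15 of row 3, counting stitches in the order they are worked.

Row 3: (3-1) mod 2 = 0, so use chart row 1. Odd row -> RS.
Chart row 1 tiled across columns 1-19: K P K P YO K2TOG K P K P YO K2TOG K P K P YO K2TOG K
RS row: no reversal, no swap; stitch n worked = column n.
The 15th stitch worked is K.

== STITCH ==
K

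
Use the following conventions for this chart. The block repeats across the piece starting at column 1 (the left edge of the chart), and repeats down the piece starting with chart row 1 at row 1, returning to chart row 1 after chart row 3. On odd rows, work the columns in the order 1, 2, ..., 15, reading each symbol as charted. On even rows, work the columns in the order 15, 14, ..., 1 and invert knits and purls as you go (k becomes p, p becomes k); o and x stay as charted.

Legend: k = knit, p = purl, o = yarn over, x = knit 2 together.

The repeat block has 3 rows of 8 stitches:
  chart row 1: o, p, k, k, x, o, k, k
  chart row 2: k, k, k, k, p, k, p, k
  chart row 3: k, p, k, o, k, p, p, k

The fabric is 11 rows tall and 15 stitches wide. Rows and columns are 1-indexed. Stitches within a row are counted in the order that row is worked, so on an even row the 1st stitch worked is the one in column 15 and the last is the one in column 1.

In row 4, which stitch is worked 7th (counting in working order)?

For row 4: chart row = ((4-1) mod 3) + 1 = 1; this is a WS (even) row.
Chart row 1 tiled across columns 1-15: o p k k x o k k o p k k x o k
WS: work from column 15 back to column 1 (reverse the tiled row), swapping k<->p (o and x unchanged).
Row 4 as worked: p o x p p k o p p o x p p k o
The 7th stitch worked is o.

Stitch:
o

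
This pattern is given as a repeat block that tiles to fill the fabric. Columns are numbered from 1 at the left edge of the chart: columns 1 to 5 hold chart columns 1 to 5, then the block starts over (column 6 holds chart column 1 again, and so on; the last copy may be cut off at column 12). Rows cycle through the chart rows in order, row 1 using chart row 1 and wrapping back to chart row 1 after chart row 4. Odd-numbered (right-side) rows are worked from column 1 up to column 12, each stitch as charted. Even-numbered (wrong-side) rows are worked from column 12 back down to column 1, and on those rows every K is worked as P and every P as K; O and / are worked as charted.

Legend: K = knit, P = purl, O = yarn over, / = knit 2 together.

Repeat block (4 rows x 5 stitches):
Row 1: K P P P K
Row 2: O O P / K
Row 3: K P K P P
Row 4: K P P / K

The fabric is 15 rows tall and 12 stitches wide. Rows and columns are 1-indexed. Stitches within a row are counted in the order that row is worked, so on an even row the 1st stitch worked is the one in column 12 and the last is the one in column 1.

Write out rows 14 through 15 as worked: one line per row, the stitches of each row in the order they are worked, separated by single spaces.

Row 14: chart row 2, WS - tiled (columns 1-12): O O P / K O O P / K O O; work from column 12 back to 1 with K<->P swapped.
Row 15: chart row 3, RS - tile across columns 1-12 and work as-is.

Result:
O O P / K O O P / K O O
K P K P P K P K P P K P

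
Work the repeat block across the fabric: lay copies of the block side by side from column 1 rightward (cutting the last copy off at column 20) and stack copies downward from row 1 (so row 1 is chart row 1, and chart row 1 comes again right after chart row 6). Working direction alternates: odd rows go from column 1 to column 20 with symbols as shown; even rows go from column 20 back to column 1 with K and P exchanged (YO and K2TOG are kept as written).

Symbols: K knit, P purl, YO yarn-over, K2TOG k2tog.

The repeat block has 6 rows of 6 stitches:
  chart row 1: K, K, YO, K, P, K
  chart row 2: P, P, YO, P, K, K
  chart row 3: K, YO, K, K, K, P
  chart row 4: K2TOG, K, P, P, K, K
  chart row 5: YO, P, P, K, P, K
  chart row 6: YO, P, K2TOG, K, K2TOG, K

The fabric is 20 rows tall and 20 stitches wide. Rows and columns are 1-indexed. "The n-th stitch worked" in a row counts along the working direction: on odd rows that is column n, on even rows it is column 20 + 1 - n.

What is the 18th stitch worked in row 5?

Stitch:
K

Derivation:
Row 5: (5-1) mod 6 = 4, so use chart row 5. Odd row -> RS.
Chart row 5 tiled across columns 1-20: YO P P K P K YO P P K P K YO P P K P K YO P
RS: work column 1 to column 20, symbols as charted — the tiled row is the row as worked.
The 18th stitch worked is K.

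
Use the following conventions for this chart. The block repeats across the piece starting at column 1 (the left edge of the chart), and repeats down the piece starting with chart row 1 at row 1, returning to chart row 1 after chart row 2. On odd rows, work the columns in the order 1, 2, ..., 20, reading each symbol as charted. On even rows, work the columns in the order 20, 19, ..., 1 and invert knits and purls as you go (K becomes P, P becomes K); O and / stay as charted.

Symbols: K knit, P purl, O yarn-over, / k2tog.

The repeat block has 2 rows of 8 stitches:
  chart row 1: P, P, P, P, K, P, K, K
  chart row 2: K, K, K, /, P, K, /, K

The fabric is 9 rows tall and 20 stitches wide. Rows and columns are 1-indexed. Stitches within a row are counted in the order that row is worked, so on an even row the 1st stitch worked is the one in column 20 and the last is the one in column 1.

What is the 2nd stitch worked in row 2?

Row 2 uses chart row ((2-1) mod 2)+1 = 2. Row 2 is even, so WS.
Chart row 2 tiled across columns 1-20: K K K / P K / K K K K / P K / K K K K /
WS row: flip the tiled sequence (start at column 20) and apply K<->P; O and / stay.
Row 2 as worked: / P P P P / P K / P P P P / P K / P P P
Stitch 2 in working order -> P

Result:
P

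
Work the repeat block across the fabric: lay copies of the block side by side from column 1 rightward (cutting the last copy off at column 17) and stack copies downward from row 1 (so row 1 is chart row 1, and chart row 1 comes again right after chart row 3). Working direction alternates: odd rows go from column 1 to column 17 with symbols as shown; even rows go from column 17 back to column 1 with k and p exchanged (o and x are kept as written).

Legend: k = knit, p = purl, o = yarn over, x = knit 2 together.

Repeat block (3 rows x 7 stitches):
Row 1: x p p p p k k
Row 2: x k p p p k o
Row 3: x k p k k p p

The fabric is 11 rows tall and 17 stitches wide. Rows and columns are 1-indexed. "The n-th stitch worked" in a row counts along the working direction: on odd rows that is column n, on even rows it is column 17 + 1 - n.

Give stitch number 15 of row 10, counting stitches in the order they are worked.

Row 10 uses chart row ((10-1) mod 3)+1 = 1. Row 10 is even, so WS.
Chart row 1 tiled across columns 1-17: x p p p p k k x p p p p k k x p p
WS: work from column 17 back to column 1 (reverse the tiled row), swapping k<->p (o and x unchanged).
Row 10 as worked: k k x p p k k k k x p p k k k k x
Counting 15 along the worked row gives k.

== STITCH ==
k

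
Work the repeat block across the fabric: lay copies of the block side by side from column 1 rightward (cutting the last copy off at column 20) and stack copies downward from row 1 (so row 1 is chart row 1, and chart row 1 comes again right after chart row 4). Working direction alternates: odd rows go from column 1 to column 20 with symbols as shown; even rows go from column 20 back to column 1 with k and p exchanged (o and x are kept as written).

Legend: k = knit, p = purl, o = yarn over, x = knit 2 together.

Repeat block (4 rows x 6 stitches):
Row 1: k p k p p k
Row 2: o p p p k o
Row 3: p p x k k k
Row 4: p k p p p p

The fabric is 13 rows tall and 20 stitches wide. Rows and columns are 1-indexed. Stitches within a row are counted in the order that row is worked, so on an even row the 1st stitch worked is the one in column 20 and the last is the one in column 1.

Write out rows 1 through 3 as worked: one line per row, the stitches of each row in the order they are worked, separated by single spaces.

Row 1: chart row 1, RS - tile across columns 1-20 and work as-is.
Row 2: chart row 2, WS - tiled (columns 1-20): o p p p k o o p p p k o o p p p k o o p; work from column 20 back to 1 with k<->p swapped.
Row 3: chart row 3, RS - tile across columns 1-20 and work as-is.

Result:
k p k p p k k p k p p k k p k p p k k p
k o o p k k k o o p k k k o o p k k k o
p p x k k k p p x k k k p p x k k k p p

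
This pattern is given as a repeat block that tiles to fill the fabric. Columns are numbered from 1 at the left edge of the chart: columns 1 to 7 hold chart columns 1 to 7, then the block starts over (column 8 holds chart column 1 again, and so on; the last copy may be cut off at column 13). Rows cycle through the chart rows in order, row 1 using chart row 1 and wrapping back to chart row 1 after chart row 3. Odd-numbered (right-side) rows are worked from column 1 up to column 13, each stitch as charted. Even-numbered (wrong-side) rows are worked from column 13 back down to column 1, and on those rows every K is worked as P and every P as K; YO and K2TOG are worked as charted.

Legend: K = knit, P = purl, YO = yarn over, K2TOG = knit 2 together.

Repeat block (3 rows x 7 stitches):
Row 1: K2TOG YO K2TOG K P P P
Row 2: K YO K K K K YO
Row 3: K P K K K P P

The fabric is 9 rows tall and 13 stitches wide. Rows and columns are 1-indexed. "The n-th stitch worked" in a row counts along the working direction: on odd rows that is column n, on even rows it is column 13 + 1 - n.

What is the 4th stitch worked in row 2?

== STITCH ==
P

Derivation:
For row 2: chart row = ((2-1) mod 3) + 1 = 2; this is a WS (even) row.
Chart row 2 tiled across columns 1-13: K YO K K K K YO K YO K K K K
WS: work from column 13 back to column 1 (reverse the tiled row), swapping K<->P (YO and K2TOG unchanged).
Row 2 as worked: P P P P YO P YO P P P P YO P
Stitch 4 in working order -> P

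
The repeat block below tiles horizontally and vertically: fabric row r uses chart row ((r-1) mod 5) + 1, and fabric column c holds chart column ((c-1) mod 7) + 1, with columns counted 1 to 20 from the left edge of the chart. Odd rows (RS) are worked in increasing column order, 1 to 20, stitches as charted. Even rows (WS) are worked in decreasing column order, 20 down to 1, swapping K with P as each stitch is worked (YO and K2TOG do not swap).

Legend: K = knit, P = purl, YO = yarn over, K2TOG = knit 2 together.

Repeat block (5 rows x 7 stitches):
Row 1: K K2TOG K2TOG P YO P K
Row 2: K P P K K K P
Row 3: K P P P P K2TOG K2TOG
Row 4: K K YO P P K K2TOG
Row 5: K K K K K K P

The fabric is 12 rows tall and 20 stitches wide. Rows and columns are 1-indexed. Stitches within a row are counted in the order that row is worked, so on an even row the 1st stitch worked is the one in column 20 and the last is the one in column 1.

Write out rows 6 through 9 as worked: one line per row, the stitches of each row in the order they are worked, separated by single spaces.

Rows as worked:
K YO K K2TOG K2TOG P P K YO K K2TOG K2TOG P P K YO K K2TOG K2TOG P
K P P K K K P K P P K K K P K P P K K K
K2TOG K K K K P K2TOG K2TOG K K K K P K2TOG K2TOG K K K K P
K K YO P P K K2TOG K K YO P P K K2TOG K K YO P P K

Derivation:
Row 6: chart row 1, WS - tiled (columns 1-20): K K2TOG K2TOG P YO P K K K2TOG K2TOG P YO P K K K2TOG K2TOG P YO P; work from column 20 back to 1 with K<->P swapped.
Row 7: chart row 2, RS - tile across columns 1-20 and work as-is.
Row 8: chart row 3, WS - tiled (columns 1-20): K P P P P K2TOG K2TOG K P P P P K2TOG K2TOG K P P P P K2TOG; work from column 20 back to 1 with K<->P swapped.
Row 9: chart row 4, RS - tile across columns 1-20 and work as-is.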